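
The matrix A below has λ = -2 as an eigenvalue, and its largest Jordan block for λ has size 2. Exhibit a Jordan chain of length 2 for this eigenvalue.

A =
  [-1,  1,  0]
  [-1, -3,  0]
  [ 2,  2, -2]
A Jordan chain for λ = -2 of length 2:
v_1 = (1, -1, 2)ᵀ
v_2 = (1, 0, 0)ᵀ

Let N = A − (-2)·I. We want v_2 with N^2 v_2 = 0 but N^1 v_2 ≠ 0; then v_{j-1} := N · v_j for j = 2, …, 2.

Pick v_2 = (1, 0, 0)ᵀ.
Then v_1 = N · v_2 = (1, -1, 2)ᵀ.

Sanity check: (A − (-2)·I) v_1 = (0, 0, 0)ᵀ = 0. ✓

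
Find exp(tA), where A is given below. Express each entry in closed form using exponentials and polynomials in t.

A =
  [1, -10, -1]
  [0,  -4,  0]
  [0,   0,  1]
e^{tA} =
  [exp(t), -2*exp(t) + 2*exp(-4*t), -t*exp(t)]
  [0, exp(-4*t), 0]
  [0, 0, exp(t)]

Strategy: write A = P · J · P⁻¹ where J is a Jordan canonical form, so e^{tA} = P · e^{tJ} · P⁻¹, and e^{tJ} can be computed block-by-block.

A has Jordan form
J =
  [-4, 0, 0]
  [ 0, 1, 1]
  [ 0, 0, 1]
(up to reordering of blocks).

Per-block formulas:
  For a 1×1 block at λ = -4: exp(t · [-4]) = [e^(-4t)].
  For a 2×2 Jordan block J_2(1): exp(t · J_2(1)) = e^(1t)·(I + t·N), where N is the 2×2 nilpotent shift.

After assembling e^{tJ} and conjugating by P, we get:

e^{tA} =
  [exp(t), -2*exp(t) + 2*exp(-4*t), -t*exp(t)]
  [0, exp(-4*t), 0]
  [0, 0, exp(t)]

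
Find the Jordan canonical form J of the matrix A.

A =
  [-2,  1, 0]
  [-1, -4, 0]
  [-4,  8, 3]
J_2(-3) ⊕ J_1(3)

The characteristic polynomial is
  det(x·I − A) = x^3 + 3*x^2 - 9*x - 27 = (x - 3)*(x + 3)^2

Eigenvalues and multiplicities (the geometric multiplicity of λ is n − rank(A − λI), which equals the number of Jordan blocks for λ):
  λ = -3: algebraic multiplicity = 2, geometric multiplicity = 1
  λ = 3: algebraic multiplicity = 1, geometric multiplicity = 1

Determining the block sizes for each eigenvalue:
  λ = -3: one block (gm = 1), so the single block has size am = 2 → block sizes [2]
  λ = 3: one block (gm = 1), so the single block has size am = 1 → block sizes [1]

Assembling the blocks gives a Jordan form
J =
  [-3,  1, 0]
  [ 0, -3, 0]
  [ 0,  0, 3]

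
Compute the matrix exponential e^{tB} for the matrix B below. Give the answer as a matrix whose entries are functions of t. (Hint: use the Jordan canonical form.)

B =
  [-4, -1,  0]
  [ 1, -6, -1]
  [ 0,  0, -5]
e^{tB} =
  [t*exp(-5*t) + exp(-5*t), -t*exp(-5*t), t^2*exp(-5*t)/2]
  [t*exp(-5*t), -t*exp(-5*t) + exp(-5*t), t^2*exp(-5*t)/2 - t*exp(-5*t)]
  [0, 0, exp(-5*t)]

Strategy: write B = P · J · P⁻¹ where J is a Jordan canonical form, so e^{tB} = P · e^{tJ} · P⁻¹, and e^{tJ} can be computed block-by-block.

B has Jordan form
J =
  [-5,  1,  0]
  [ 0, -5,  1]
  [ 0,  0, -5]
(up to reordering of blocks).

Per-block formulas:
  For a 3×3 Jordan block J_3(-5): exp(t · J_3(-5)) = e^(-5t)·(I + t·N + (t^2/2)·N^2), where N is the 3×3 nilpotent shift.

After assembling e^{tJ} and conjugating by P, we get:

e^{tB} =
  [t*exp(-5*t) + exp(-5*t), -t*exp(-5*t), t^2*exp(-5*t)/2]
  [t*exp(-5*t), -t*exp(-5*t) + exp(-5*t), t^2*exp(-5*t)/2 - t*exp(-5*t)]
  [0, 0, exp(-5*t)]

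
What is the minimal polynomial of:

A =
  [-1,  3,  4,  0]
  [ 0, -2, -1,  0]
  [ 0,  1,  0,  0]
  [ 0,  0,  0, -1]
x^3 + 3*x^2 + 3*x + 1

The characteristic polynomial is χ_A(x) = (x + 1)^4, so the eigenvalues are known. The minimal polynomial is
  m_A(x) = Π_λ (x − λ)^{k_λ}
where k_λ is the size of the *largest* Jordan block for λ (equivalently, the smallest k with (A − λI)^k v = 0 for every generalised eigenvector v of λ).

  λ = -1: largest Jordan block has size 3, contributing (x + 1)^3

So m_A(x) = (x + 1)^3 = x^3 + 3*x^2 + 3*x + 1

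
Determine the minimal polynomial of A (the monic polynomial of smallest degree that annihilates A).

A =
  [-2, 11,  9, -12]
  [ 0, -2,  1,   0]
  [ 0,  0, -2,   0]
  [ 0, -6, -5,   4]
x^4 + 2*x^3 - 12*x^2 - 40*x - 32

The characteristic polynomial is χ_A(x) = (x - 4)*(x + 2)^3, so the eigenvalues are known. The minimal polynomial is
  m_A(x) = Π_λ (x − λ)^{k_λ}
where k_λ is the size of the *largest* Jordan block for λ (equivalently, the smallest k with (A − λI)^k v = 0 for every generalised eigenvector v of λ).

  λ = -2: largest Jordan block has size 3, contributing (x + 2)^3
  λ = 4: largest Jordan block has size 1, contributing (x − 4)

So m_A(x) = (x - 4)*(x + 2)^3 = x^4 + 2*x^3 - 12*x^2 - 40*x - 32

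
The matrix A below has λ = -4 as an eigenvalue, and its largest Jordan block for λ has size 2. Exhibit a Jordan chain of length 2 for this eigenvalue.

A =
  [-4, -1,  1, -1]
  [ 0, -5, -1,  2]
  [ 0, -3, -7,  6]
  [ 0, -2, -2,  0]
A Jordan chain for λ = -4 of length 2:
v_1 = (-1, -1, -3, -2)ᵀ
v_2 = (0, 1, 0, 0)ᵀ

Let N = A − (-4)·I. We want v_2 with N^2 v_2 = 0 but N^1 v_2 ≠ 0; then v_{j-1} := N · v_j for j = 2, …, 2.

Pick v_2 = (0, 1, 0, 0)ᵀ.
Then v_1 = N · v_2 = (-1, -1, -3, -2)ᵀ.

Sanity check: (A − (-4)·I) v_1 = (0, 0, 0, 0)ᵀ = 0. ✓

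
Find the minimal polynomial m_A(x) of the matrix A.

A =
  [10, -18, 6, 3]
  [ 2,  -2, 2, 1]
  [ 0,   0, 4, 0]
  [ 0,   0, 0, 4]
x^2 - 8*x + 16

The characteristic polynomial is χ_A(x) = (x - 4)^4, so the eigenvalues are known. The minimal polynomial is
  m_A(x) = Π_λ (x − λ)^{k_λ}
where k_λ is the size of the *largest* Jordan block for λ (equivalently, the smallest k with (A − λI)^k v = 0 for every generalised eigenvector v of λ).

  λ = 4: largest Jordan block has size 2, contributing (x − 4)^2

So m_A(x) = (x - 4)^2 = x^2 - 8*x + 16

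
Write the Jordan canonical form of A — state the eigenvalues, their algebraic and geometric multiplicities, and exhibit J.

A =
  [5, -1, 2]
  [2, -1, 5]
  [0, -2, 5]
J_3(3)

The characteristic polynomial is
  det(x·I − A) = x^3 - 9*x^2 + 27*x - 27 = (x - 3)^3

Eigenvalues and multiplicities (the geometric multiplicity of λ is n − rank(A − λI), which equals the number of Jordan blocks for λ):
  λ = 3: algebraic multiplicity = 3, geometric multiplicity = 1

Determining the block sizes for each eigenvalue:
  λ = 3: one block (gm = 1), so the single block has size am = 3 → block sizes [3]

Assembling the blocks gives a Jordan form
J =
  [3, 1, 0]
  [0, 3, 1]
  [0, 0, 3]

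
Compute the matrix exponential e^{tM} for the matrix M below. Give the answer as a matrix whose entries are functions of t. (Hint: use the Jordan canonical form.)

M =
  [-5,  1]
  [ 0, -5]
e^{tM} =
  [exp(-5*t), t*exp(-5*t)]
  [0, exp(-5*t)]

Strategy: write M = P · J · P⁻¹ where J is a Jordan canonical form, so e^{tM} = P · e^{tJ} · P⁻¹, and e^{tJ} can be computed block-by-block.

M has Jordan form
J =
  [-5,  1]
  [ 0, -5]
(up to reordering of blocks).

Per-block formulas:
  For a 2×2 Jordan block J_2(-5): exp(t · J_2(-5)) = e^(-5t)·(I + t·N), where N is the 2×2 nilpotent shift.

After assembling e^{tJ} and conjugating by P, we get:

e^{tM} =
  [exp(-5*t), t*exp(-5*t)]
  [0, exp(-5*t)]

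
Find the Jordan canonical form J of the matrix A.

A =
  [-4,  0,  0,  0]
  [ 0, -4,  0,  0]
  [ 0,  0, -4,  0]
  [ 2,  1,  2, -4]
J_2(-4) ⊕ J_1(-4) ⊕ J_1(-4)

The characteristic polynomial is
  det(x·I − A) = x^4 + 16*x^3 + 96*x^2 + 256*x + 256 = (x + 4)^4

Eigenvalues and multiplicities (the geometric multiplicity of λ is n − rank(A − λI), which equals the number of Jordan blocks for λ):
  λ = -4: algebraic multiplicity = 4, geometric multiplicity = 3

Determining the block sizes for each eigenvalue:
  λ = -4: 3 blocks summing to 4 forces exactly one block of size 2 and the rest size 1 → block sizes [2, 1, 1]

Assembling the blocks gives a Jordan form
J =
  [-4,  1,  0,  0]
  [ 0, -4,  0,  0]
  [ 0,  0, -4,  0]
  [ 0,  0,  0, -4]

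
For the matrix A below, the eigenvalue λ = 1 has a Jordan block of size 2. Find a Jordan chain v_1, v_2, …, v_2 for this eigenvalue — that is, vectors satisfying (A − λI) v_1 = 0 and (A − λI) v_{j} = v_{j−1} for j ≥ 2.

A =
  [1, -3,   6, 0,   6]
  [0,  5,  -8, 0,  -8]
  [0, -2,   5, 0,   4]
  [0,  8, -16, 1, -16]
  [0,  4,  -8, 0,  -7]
A Jordan chain for λ = 1 of length 2:
v_1 = (-3, 4, -2, 8, 4)ᵀ
v_2 = (0, 1, 0, 0, 0)ᵀ

Let N = A − (1)·I. We want v_2 with N^2 v_2 = 0 but N^1 v_2 ≠ 0; then v_{j-1} := N · v_j for j = 2, …, 2.

Pick v_2 = (0, 1, 0, 0, 0)ᵀ.
Then v_1 = N · v_2 = (-3, 4, -2, 8, 4)ᵀ.

Sanity check: (A − (1)·I) v_1 = (0, 0, 0, 0, 0)ᵀ = 0. ✓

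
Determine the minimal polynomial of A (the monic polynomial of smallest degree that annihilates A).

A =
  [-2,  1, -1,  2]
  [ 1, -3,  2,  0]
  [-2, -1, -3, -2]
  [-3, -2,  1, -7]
x^4 + 15*x^3 + 84*x^2 + 208*x + 192

The characteristic polynomial is χ_A(x) = (x + 3)*(x + 4)^3, so the eigenvalues are known. The minimal polynomial is
  m_A(x) = Π_λ (x − λ)^{k_λ}
where k_λ is the size of the *largest* Jordan block for λ (equivalently, the smallest k with (A − λI)^k v = 0 for every generalised eigenvector v of λ).

  λ = -4: largest Jordan block has size 3, contributing (x + 4)^3
  λ = -3: largest Jordan block has size 1, contributing (x + 3)

So m_A(x) = (x + 3)*(x + 4)^3 = x^4 + 15*x^3 + 84*x^2 + 208*x + 192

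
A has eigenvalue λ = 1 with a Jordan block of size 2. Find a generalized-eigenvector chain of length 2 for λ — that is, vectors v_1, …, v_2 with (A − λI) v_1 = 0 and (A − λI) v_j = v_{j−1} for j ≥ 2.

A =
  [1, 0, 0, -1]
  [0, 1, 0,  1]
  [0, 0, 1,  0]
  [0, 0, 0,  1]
A Jordan chain for λ = 1 of length 2:
v_1 = (-1, 1, 0, 0)ᵀ
v_2 = (0, 0, 0, 1)ᵀ

Let N = A − (1)·I. We want v_2 with N^2 v_2 = 0 but N^1 v_2 ≠ 0; then v_{j-1} := N · v_j for j = 2, …, 2.

Pick v_2 = (0, 0, 0, 1)ᵀ.
Then v_1 = N · v_2 = (-1, 1, 0, 0)ᵀ.

Sanity check: (A − (1)·I) v_1 = (0, 0, 0, 0)ᵀ = 0. ✓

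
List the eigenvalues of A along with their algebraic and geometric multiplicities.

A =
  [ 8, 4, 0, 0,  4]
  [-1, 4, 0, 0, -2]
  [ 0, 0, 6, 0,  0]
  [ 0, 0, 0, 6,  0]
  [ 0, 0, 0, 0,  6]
λ = 6: alg = 5, geom = 4

Step 1 — factor the characteristic polynomial to read off the algebraic multiplicities:
  χ_A(x) = (x - 6)^5

Step 2 — compute geometric multiplicities via the rank-nullity identity g(λ) = n − rank(A − λI):
  rank(A − (6)·I) = 1, so dim ker(A − (6)·I) = n − 1 = 4

Summary:
  λ = 6: algebraic multiplicity = 5, geometric multiplicity = 4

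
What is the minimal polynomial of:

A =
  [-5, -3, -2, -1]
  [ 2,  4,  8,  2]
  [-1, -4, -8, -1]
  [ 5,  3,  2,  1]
x^4 + 8*x^3 + 16*x^2

The characteristic polynomial is χ_A(x) = x^2*(x + 4)^2, so the eigenvalues are known. The minimal polynomial is
  m_A(x) = Π_λ (x − λ)^{k_λ}
where k_λ is the size of the *largest* Jordan block for λ (equivalently, the smallest k with (A − λI)^k v = 0 for every generalised eigenvector v of λ).

  λ = -4: largest Jordan block has size 2, contributing (x + 4)^2
  λ = 0: largest Jordan block has size 2, contributing (x − 0)^2

So m_A(x) = x^2*(x + 4)^2 = x^4 + 8*x^3 + 16*x^2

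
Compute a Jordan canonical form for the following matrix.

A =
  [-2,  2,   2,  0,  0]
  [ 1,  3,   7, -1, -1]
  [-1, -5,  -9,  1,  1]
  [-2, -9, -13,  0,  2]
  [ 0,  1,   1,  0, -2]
J_2(-2) ⊕ J_2(-2) ⊕ J_1(-2)

The characteristic polynomial is
  det(x·I − A) = x^5 + 10*x^4 + 40*x^3 + 80*x^2 + 80*x + 32 = (x + 2)^5

Eigenvalues and multiplicities (the geometric multiplicity of λ is n − rank(A − λI), which equals the number of Jordan blocks for λ):
  λ = -2: algebraic multiplicity = 5, geometric multiplicity = 3

Determining the block sizes for each eigenvalue:
  λ = -2: with am = 5 and gm = 3, the partition is not yet determined (e.g. several partitions of 5 into 3 parts exist). Let N = A − (-2)·I. Computing rank(N^1) = 2, rank(N^2) = 0; the number of blocks of size ≥ j is rank(N^{j−1}) − rank(N^j), giving [3, 2]. So we have 2 block(s) of size 2, 1 block(s) of size 1 → block sizes [2, 2, 1]

Assembling the blocks gives a Jordan form
J =
  [-2,  1,  0,  0,  0]
  [ 0, -2,  0,  0,  0]
  [ 0,  0, -2,  1,  0]
  [ 0,  0,  0, -2,  0]
  [ 0,  0,  0,  0, -2]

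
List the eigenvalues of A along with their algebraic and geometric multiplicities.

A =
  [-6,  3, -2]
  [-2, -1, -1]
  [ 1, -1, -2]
λ = -3: alg = 3, geom = 1

Step 1 — factor the characteristic polynomial to read off the algebraic multiplicities:
  χ_A(x) = (x + 3)^3

Step 2 — compute geometric multiplicities via the rank-nullity identity g(λ) = n − rank(A − λI):
  rank(A − (-3)·I) = 2, so dim ker(A − (-3)·I) = n − 2 = 1

Summary:
  λ = -3: algebraic multiplicity = 3, geometric multiplicity = 1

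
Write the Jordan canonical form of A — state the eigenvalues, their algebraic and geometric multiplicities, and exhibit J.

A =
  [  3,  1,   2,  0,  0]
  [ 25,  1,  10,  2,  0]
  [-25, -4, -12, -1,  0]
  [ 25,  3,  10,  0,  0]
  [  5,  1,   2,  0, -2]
J_2(-2) ⊕ J_2(-2) ⊕ J_1(-2)

The characteristic polynomial is
  det(x·I − A) = x^5 + 10*x^4 + 40*x^3 + 80*x^2 + 80*x + 32 = (x + 2)^5

Eigenvalues and multiplicities (the geometric multiplicity of λ is n − rank(A − λI), which equals the number of Jordan blocks for λ):
  λ = -2: algebraic multiplicity = 5, geometric multiplicity = 3

Determining the block sizes for each eigenvalue:
  λ = -2: with am = 5 and gm = 3, the partition is not yet determined (e.g. several partitions of 5 into 3 parts exist). Let N = A − (-2)·I. Computing rank(N^1) = 2, rank(N^2) = 0; the number of blocks of size ≥ j is rank(N^{j−1}) − rank(N^j), giving [3, 2]. So we have 2 block(s) of size 2, 1 block(s) of size 1 → block sizes [2, 2, 1]

Assembling the blocks gives a Jordan form
J =
  [-2,  1,  0,  0,  0]
  [ 0, -2,  0,  0,  0]
  [ 0,  0, -2,  1,  0]
  [ 0,  0,  0, -2,  0]
  [ 0,  0,  0,  0, -2]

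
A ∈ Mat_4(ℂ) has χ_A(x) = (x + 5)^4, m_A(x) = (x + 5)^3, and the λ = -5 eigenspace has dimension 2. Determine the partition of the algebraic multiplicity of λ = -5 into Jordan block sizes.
Block sizes for λ = -5: [3, 1]

Step 1 — from the characteristic polynomial, algebraic multiplicity of λ = -5 is 4. From dim ker(A − (-5)·I) = 2, there are exactly 2 Jordan blocks for λ = -5.
Step 2 — from the minimal polynomial, the factor (x + 5)^3 tells us the largest block for λ = -5 has size 3.
Step 3 — with total size 4, 2 blocks, and largest block 3, the block sizes (in nonincreasing order) are [3, 1].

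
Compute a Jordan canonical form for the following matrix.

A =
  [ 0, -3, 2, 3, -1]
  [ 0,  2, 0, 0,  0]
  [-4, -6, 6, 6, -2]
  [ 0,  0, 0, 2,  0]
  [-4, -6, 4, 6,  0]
J_2(2) ⊕ J_1(2) ⊕ J_1(2) ⊕ J_1(2)

The characteristic polynomial is
  det(x·I − A) = x^5 - 10*x^4 + 40*x^3 - 80*x^2 + 80*x - 32 = (x - 2)^5

Eigenvalues and multiplicities (the geometric multiplicity of λ is n − rank(A − λI), which equals the number of Jordan blocks for λ):
  λ = 2: algebraic multiplicity = 5, geometric multiplicity = 4

Determining the block sizes for each eigenvalue:
  λ = 2: 4 blocks summing to 5 forces exactly one block of size 2 and the rest size 1 → block sizes [2, 1, 1, 1]

Assembling the blocks gives a Jordan form
J =
  [2, 1, 0, 0, 0]
  [0, 2, 0, 0, 0]
  [0, 0, 2, 0, 0]
  [0, 0, 0, 2, 0]
  [0, 0, 0, 0, 2]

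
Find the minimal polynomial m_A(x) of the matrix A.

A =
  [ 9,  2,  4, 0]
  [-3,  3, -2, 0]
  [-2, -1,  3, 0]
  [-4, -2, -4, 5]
x^3 - 15*x^2 + 75*x - 125

The characteristic polynomial is χ_A(x) = (x - 5)^4, so the eigenvalues are known. The minimal polynomial is
  m_A(x) = Π_λ (x − λ)^{k_λ}
where k_λ is the size of the *largest* Jordan block for λ (equivalently, the smallest k with (A − λI)^k v = 0 for every generalised eigenvector v of λ).

  λ = 5: largest Jordan block has size 3, contributing (x − 5)^3

So m_A(x) = (x - 5)^3 = x^3 - 15*x^2 + 75*x - 125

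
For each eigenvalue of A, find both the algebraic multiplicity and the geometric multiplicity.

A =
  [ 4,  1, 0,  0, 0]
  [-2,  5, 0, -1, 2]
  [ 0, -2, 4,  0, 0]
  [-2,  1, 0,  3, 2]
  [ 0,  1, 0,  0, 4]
λ = 4: alg = 5, geom = 3

Step 1 — factor the characteristic polynomial to read off the algebraic multiplicities:
  χ_A(x) = (x - 4)^5

Step 2 — compute geometric multiplicities via the rank-nullity identity g(λ) = n − rank(A − λI):
  rank(A − (4)·I) = 2, so dim ker(A − (4)·I) = n − 2 = 3

Summary:
  λ = 4: algebraic multiplicity = 5, geometric multiplicity = 3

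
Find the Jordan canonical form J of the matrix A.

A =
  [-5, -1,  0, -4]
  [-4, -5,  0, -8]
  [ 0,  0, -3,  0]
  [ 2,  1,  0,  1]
J_2(-3) ⊕ J_1(-3) ⊕ J_1(-3)

The characteristic polynomial is
  det(x·I − A) = x^4 + 12*x^3 + 54*x^2 + 108*x + 81 = (x + 3)^4

Eigenvalues and multiplicities (the geometric multiplicity of λ is n − rank(A − λI), which equals the number of Jordan blocks for λ):
  λ = -3: algebraic multiplicity = 4, geometric multiplicity = 3

Determining the block sizes for each eigenvalue:
  λ = -3: 3 blocks summing to 4 forces exactly one block of size 2 and the rest size 1 → block sizes [2, 1, 1]

Assembling the blocks gives a Jordan form
J =
  [-3,  1,  0,  0]
  [ 0, -3,  0,  0]
  [ 0,  0, -3,  0]
  [ 0,  0,  0, -3]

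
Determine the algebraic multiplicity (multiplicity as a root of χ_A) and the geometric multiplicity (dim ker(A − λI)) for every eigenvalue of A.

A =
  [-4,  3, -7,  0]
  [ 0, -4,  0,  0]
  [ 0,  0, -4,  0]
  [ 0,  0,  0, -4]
λ = -4: alg = 4, geom = 3

Step 1 — factor the characteristic polynomial to read off the algebraic multiplicities:
  χ_A(x) = (x + 4)^4

Step 2 — compute geometric multiplicities via the rank-nullity identity g(λ) = n − rank(A − λI):
  rank(A − (-4)·I) = 1, so dim ker(A − (-4)·I) = n − 1 = 3

Summary:
  λ = -4: algebraic multiplicity = 4, geometric multiplicity = 3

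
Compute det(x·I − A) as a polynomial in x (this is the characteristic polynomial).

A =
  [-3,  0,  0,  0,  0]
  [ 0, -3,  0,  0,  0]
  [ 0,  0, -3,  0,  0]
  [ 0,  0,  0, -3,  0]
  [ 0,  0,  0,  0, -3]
x^5 + 15*x^4 + 90*x^3 + 270*x^2 + 405*x + 243

Expanding det(x·I − A) (e.g. by cofactor expansion or by noting that A is similar to its Jordan form J, which has the same characteristic polynomial as A) gives
  χ_A(x) = x^5 + 15*x^4 + 90*x^3 + 270*x^2 + 405*x + 243
which factors as (x + 3)^5. The eigenvalues (with algebraic multiplicities) are λ = -3 with multiplicity 5.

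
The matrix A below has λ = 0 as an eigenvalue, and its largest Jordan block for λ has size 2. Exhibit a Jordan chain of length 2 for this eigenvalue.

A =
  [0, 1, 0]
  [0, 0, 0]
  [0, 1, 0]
A Jordan chain for λ = 0 of length 2:
v_1 = (1, 0, 1)ᵀ
v_2 = (0, 1, 0)ᵀ

Let N = A − (0)·I. We want v_2 with N^2 v_2 = 0 but N^1 v_2 ≠ 0; then v_{j-1} := N · v_j for j = 2, …, 2.

Pick v_2 = (0, 1, 0)ᵀ.
Then v_1 = N · v_2 = (1, 0, 1)ᵀ.

Sanity check: (A − (0)·I) v_1 = (0, 0, 0)ᵀ = 0. ✓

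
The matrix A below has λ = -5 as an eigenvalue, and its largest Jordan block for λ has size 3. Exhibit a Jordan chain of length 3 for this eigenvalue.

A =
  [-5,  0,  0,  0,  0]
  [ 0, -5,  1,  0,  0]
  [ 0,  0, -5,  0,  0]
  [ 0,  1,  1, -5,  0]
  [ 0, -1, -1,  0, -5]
A Jordan chain for λ = -5 of length 3:
v_1 = (0, 0, 0, 1, -1)ᵀ
v_2 = (0, 1, 0, 1, -1)ᵀ
v_3 = (0, 0, 1, 0, 0)ᵀ

Let N = A − (-5)·I. We want v_3 with N^3 v_3 = 0 but N^2 v_3 ≠ 0; then v_{j-1} := N · v_j for j = 3, …, 2.

Pick v_3 = (0, 0, 1, 0, 0)ᵀ.
Then v_2 = N · v_3 = (0, 1, 0, 1, -1)ᵀ.
Then v_1 = N · v_2 = (0, 0, 0, 1, -1)ᵀ.

Sanity check: (A − (-5)·I) v_1 = (0, 0, 0, 0, 0)ᵀ = 0. ✓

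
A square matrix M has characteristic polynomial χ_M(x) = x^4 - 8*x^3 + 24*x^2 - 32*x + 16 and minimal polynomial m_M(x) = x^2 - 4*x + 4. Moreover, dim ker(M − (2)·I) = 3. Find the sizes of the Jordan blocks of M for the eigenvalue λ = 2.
Block sizes for λ = 2: [2, 1, 1]

Step 1 — from the characteristic polynomial, algebraic multiplicity of λ = 2 is 4. From dim ker(M − (2)·I) = 3, there are exactly 3 Jordan blocks for λ = 2.
Step 2 — from the minimal polynomial, the factor (x − 2)^2 tells us the largest block for λ = 2 has size 2.
Step 3 — with total size 4, 3 blocks, and largest block 2, the block sizes (in nonincreasing order) are [2, 1, 1].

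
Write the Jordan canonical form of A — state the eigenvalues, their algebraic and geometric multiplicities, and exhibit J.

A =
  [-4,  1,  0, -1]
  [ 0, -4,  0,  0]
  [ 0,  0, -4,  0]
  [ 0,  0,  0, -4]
J_2(-4) ⊕ J_1(-4) ⊕ J_1(-4)

The characteristic polynomial is
  det(x·I − A) = x^4 + 16*x^3 + 96*x^2 + 256*x + 256 = (x + 4)^4

Eigenvalues and multiplicities (the geometric multiplicity of λ is n − rank(A − λI), which equals the number of Jordan blocks for λ):
  λ = -4: algebraic multiplicity = 4, geometric multiplicity = 3

Determining the block sizes for each eigenvalue:
  λ = -4: 3 blocks summing to 4 forces exactly one block of size 2 and the rest size 1 → block sizes [2, 1, 1]

Assembling the blocks gives a Jordan form
J =
  [-4,  1,  0,  0]
  [ 0, -4,  0,  0]
  [ 0,  0, -4,  0]
  [ 0,  0,  0, -4]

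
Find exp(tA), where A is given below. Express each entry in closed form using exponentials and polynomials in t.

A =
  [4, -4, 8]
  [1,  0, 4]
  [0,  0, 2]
e^{tA} =
  [2*t*exp(2*t) + exp(2*t), -4*t*exp(2*t), 8*t*exp(2*t)]
  [t*exp(2*t), -2*t*exp(2*t) + exp(2*t), 4*t*exp(2*t)]
  [0, 0, exp(2*t)]

Strategy: write A = P · J · P⁻¹ where J is a Jordan canonical form, so e^{tA} = P · e^{tJ} · P⁻¹, and e^{tJ} can be computed block-by-block.

A has Jordan form
J =
  [2, 1, 0]
  [0, 2, 0]
  [0, 0, 2]
(up to reordering of blocks).

Per-block formulas:
  For a 1×1 block at λ = 2: exp(t · [2]) = [e^(2t)].
  For a 2×2 Jordan block J_2(2): exp(t · J_2(2)) = e^(2t)·(I + t·N), where N is the 2×2 nilpotent shift.

After assembling e^{tJ} and conjugating by P, we get:

e^{tA} =
  [2*t*exp(2*t) + exp(2*t), -4*t*exp(2*t), 8*t*exp(2*t)]
  [t*exp(2*t), -2*t*exp(2*t) + exp(2*t), 4*t*exp(2*t)]
  [0, 0, exp(2*t)]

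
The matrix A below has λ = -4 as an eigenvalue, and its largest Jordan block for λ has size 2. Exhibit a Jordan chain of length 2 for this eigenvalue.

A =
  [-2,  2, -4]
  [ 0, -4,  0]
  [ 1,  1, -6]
A Jordan chain for λ = -4 of length 2:
v_1 = (2, 0, 1)ᵀ
v_2 = (1, 0, 0)ᵀ

Let N = A − (-4)·I. We want v_2 with N^2 v_2 = 0 but N^1 v_2 ≠ 0; then v_{j-1} := N · v_j for j = 2, …, 2.

Pick v_2 = (1, 0, 0)ᵀ.
Then v_1 = N · v_2 = (2, 0, 1)ᵀ.

Sanity check: (A − (-4)·I) v_1 = (0, 0, 0)ᵀ = 0. ✓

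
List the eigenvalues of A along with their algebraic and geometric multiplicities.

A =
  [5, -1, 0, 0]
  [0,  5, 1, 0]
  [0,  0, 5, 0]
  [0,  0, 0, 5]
λ = 5: alg = 4, geom = 2

Step 1 — factor the characteristic polynomial to read off the algebraic multiplicities:
  χ_A(x) = (x - 5)^4

Step 2 — compute geometric multiplicities via the rank-nullity identity g(λ) = n − rank(A − λI):
  rank(A − (5)·I) = 2, so dim ker(A − (5)·I) = n − 2 = 2

Summary:
  λ = 5: algebraic multiplicity = 4, geometric multiplicity = 2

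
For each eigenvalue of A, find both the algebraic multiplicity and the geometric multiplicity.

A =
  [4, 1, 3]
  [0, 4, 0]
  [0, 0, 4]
λ = 4: alg = 3, geom = 2

Step 1 — factor the characteristic polynomial to read off the algebraic multiplicities:
  χ_A(x) = (x - 4)^3

Step 2 — compute geometric multiplicities via the rank-nullity identity g(λ) = n − rank(A − λI):
  rank(A − (4)·I) = 1, so dim ker(A − (4)·I) = n − 1 = 2

Summary:
  λ = 4: algebraic multiplicity = 3, geometric multiplicity = 2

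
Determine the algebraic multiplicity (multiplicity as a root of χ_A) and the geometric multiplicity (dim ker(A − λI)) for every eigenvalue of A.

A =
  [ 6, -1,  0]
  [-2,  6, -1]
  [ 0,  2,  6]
λ = 6: alg = 3, geom = 1

Step 1 — factor the characteristic polynomial to read off the algebraic multiplicities:
  χ_A(x) = (x - 6)^3

Step 2 — compute geometric multiplicities via the rank-nullity identity g(λ) = n − rank(A − λI):
  rank(A − (6)·I) = 2, so dim ker(A − (6)·I) = n − 2 = 1

Summary:
  λ = 6: algebraic multiplicity = 3, geometric multiplicity = 1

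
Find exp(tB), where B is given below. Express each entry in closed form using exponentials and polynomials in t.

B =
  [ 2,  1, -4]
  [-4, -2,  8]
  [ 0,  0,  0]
e^{tB} =
  [2*t + 1, t, -4*t]
  [-4*t, 1 - 2*t, 8*t]
  [0, 0, 1]

Strategy: write B = P · J · P⁻¹ where J is a Jordan canonical form, so e^{tB} = P · e^{tJ} · P⁻¹, and e^{tJ} can be computed block-by-block.

B has Jordan form
J =
  [0, 1, 0]
  [0, 0, 0]
  [0, 0, 0]
(up to reordering of blocks).

Per-block formulas:
  For a 2×2 Jordan block J_2(0): exp(t · J_2(0)) = e^(0t)·(I + t·N), where N is the 2×2 nilpotent shift.
  For a 1×1 block at λ = 0: exp(t · [0]) = [e^(0t)].

After assembling e^{tJ} and conjugating by P, we get:

e^{tB} =
  [2*t + 1, t, -4*t]
  [-4*t, 1 - 2*t, 8*t]
  [0, 0, 1]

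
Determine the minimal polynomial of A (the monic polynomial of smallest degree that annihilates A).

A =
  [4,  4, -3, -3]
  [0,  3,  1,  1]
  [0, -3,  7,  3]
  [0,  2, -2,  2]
x^3 - 12*x^2 + 48*x - 64

The characteristic polynomial is χ_A(x) = (x - 4)^4, so the eigenvalues are known. The minimal polynomial is
  m_A(x) = Π_λ (x − λ)^{k_λ}
where k_λ is the size of the *largest* Jordan block for λ (equivalently, the smallest k with (A − λI)^k v = 0 for every generalised eigenvector v of λ).

  λ = 4: largest Jordan block has size 3, contributing (x − 4)^3

So m_A(x) = (x - 4)^3 = x^3 - 12*x^2 + 48*x - 64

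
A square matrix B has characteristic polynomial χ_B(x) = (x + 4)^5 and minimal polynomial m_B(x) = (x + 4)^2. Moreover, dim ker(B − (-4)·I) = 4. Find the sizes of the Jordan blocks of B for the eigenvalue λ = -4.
Block sizes for λ = -4: [2, 1, 1, 1]

Step 1 — from the characteristic polynomial, algebraic multiplicity of λ = -4 is 5. From dim ker(B − (-4)·I) = 4, there are exactly 4 Jordan blocks for λ = -4.
Step 2 — from the minimal polynomial, the factor (x + 4)^2 tells us the largest block for λ = -4 has size 2.
Step 3 — with total size 5, 4 blocks, and largest block 2, the block sizes (in nonincreasing order) are [2, 1, 1, 1].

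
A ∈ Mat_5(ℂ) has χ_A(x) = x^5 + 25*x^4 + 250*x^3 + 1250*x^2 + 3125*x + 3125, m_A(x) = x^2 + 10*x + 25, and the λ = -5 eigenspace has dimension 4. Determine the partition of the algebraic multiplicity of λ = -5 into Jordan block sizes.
Block sizes for λ = -5: [2, 1, 1, 1]

Step 1 — from the characteristic polynomial, algebraic multiplicity of λ = -5 is 5. From dim ker(A − (-5)·I) = 4, there are exactly 4 Jordan blocks for λ = -5.
Step 2 — from the minimal polynomial, the factor (x + 5)^2 tells us the largest block for λ = -5 has size 2.
Step 3 — with total size 5, 4 blocks, and largest block 2, the block sizes (in nonincreasing order) are [2, 1, 1, 1].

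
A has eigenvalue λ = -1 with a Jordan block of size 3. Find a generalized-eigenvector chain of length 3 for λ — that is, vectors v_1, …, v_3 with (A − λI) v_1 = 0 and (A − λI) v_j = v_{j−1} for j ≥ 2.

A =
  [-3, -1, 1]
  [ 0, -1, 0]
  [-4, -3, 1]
A Jordan chain for λ = -1 of length 3:
v_1 = (-1, 0, -2)ᵀ
v_2 = (-1, 0, -3)ᵀ
v_3 = (0, 1, 0)ᵀ

Let N = A − (-1)·I. We want v_3 with N^3 v_3 = 0 but N^2 v_3 ≠ 0; then v_{j-1} := N · v_j for j = 3, …, 2.

Pick v_3 = (0, 1, 0)ᵀ.
Then v_2 = N · v_3 = (-1, 0, -3)ᵀ.
Then v_1 = N · v_2 = (-1, 0, -2)ᵀ.

Sanity check: (A − (-1)·I) v_1 = (0, 0, 0)ᵀ = 0. ✓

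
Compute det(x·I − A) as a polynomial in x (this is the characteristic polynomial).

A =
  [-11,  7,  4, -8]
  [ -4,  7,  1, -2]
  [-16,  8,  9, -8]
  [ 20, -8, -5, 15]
x^4 - 20*x^3 + 150*x^2 - 500*x + 625

Expanding det(x·I − A) (e.g. by cofactor expansion or by noting that A is similar to its Jordan form J, which has the same characteristic polynomial as A) gives
  χ_A(x) = x^4 - 20*x^3 + 150*x^2 - 500*x + 625
which factors as (x - 5)^4. The eigenvalues (with algebraic multiplicities) are λ = 5 with multiplicity 4.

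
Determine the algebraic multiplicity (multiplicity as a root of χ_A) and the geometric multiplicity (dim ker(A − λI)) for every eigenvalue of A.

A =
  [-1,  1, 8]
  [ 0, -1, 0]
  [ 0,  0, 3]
λ = -1: alg = 2, geom = 1; λ = 3: alg = 1, geom = 1

Step 1 — factor the characteristic polynomial to read off the algebraic multiplicities:
  χ_A(x) = (x - 3)*(x + 1)^2

Step 2 — compute geometric multiplicities via the rank-nullity identity g(λ) = n − rank(A − λI):
  rank(A − (-1)·I) = 2, so dim ker(A − (-1)·I) = n − 2 = 1
  rank(A − (3)·I) = 2, so dim ker(A − (3)·I) = n − 2 = 1

Summary:
  λ = -1: algebraic multiplicity = 2, geometric multiplicity = 1
  λ = 3: algebraic multiplicity = 1, geometric multiplicity = 1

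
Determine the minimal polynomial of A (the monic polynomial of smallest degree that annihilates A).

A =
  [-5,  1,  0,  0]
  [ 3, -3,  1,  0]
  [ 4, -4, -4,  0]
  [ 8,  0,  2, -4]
x^3 + 12*x^2 + 48*x + 64

The characteristic polynomial is χ_A(x) = (x + 4)^4, so the eigenvalues are known. The minimal polynomial is
  m_A(x) = Π_λ (x − λ)^{k_λ}
where k_λ is the size of the *largest* Jordan block for λ (equivalently, the smallest k with (A − λI)^k v = 0 for every generalised eigenvector v of λ).

  λ = -4: largest Jordan block has size 3, contributing (x + 4)^3

So m_A(x) = (x + 4)^3 = x^3 + 12*x^2 + 48*x + 64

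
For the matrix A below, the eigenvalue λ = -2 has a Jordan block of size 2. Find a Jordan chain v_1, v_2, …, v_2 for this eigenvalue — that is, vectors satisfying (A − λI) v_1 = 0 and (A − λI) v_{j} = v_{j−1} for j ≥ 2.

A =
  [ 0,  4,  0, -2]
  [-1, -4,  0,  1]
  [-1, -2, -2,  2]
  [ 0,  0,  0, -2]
A Jordan chain for λ = -2 of length 2:
v_1 = (2, -1, -1, 0)ᵀ
v_2 = (1, 0, 0, 0)ᵀ

Let N = A − (-2)·I. We want v_2 with N^2 v_2 = 0 but N^1 v_2 ≠ 0; then v_{j-1} := N · v_j for j = 2, …, 2.

Pick v_2 = (1, 0, 0, 0)ᵀ.
Then v_1 = N · v_2 = (2, -1, -1, 0)ᵀ.

Sanity check: (A − (-2)·I) v_1 = (0, 0, 0, 0)ᵀ = 0. ✓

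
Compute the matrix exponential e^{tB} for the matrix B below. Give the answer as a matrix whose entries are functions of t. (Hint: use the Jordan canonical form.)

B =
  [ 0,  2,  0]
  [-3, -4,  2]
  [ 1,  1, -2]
e^{tB} =
  [-t^2*exp(-2*t) + 2*t*exp(-2*t) + exp(-2*t), 2*t*exp(-2*t), 2*t^2*exp(-2*t)]
  [t^2*exp(-2*t) - 3*t*exp(-2*t), -2*t*exp(-2*t) + exp(-2*t), -2*t^2*exp(-2*t) + 2*t*exp(-2*t)]
  [-t^2*exp(-2*t)/2 + t*exp(-2*t), t*exp(-2*t), t^2*exp(-2*t) + exp(-2*t)]

Strategy: write B = P · J · P⁻¹ where J is a Jordan canonical form, so e^{tB} = P · e^{tJ} · P⁻¹, and e^{tJ} can be computed block-by-block.

B has Jordan form
J =
  [-2,  1,  0]
  [ 0, -2,  1]
  [ 0,  0, -2]
(up to reordering of blocks).

Per-block formulas:
  For a 3×3 Jordan block J_3(-2): exp(t · J_3(-2)) = e^(-2t)·(I + t·N + (t^2/2)·N^2), where N is the 3×3 nilpotent shift.

After assembling e^{tJ} and conjugating by P, we get:

e^{tB} =
  [-t^2*exp(-2*t) + 2*t*exp(-2*t) + exp(-2*t), 2*t*exp(-2*t), 2*t^2*exp(-2*t)]
  [t^2*exp(-2*t) - 3*t*exp(-2*t), -2*t*exp(-2*t) + exp(-2*t), -2*t^2*exp(-2*t) + 2*t*exp(-2*t)]
  [-t^2*exp(-2*t)/2 + t*exp(-2*t), t*exp(-2*t), t^2*exp(-2*t) + exp(-2*t)]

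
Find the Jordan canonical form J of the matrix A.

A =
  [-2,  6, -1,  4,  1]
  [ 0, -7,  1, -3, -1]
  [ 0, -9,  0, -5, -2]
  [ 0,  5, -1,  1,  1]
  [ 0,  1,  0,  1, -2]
J_2(-2) ⊕ J_2(-2) ⊕ J_1(-2)

The characteristic polynomial is
  det(x·I − A) = x^5 + 10*x^4 + 40*x^3 + 80*x^2 + 80*x + 32 = (x + 2)^5

Eigenvalues and multiplicities (the geometric multiplicity of λ is n − rank(A − λI), which equals the number of Jordan blocks for λ):
  λ = -2: algebraic multiplicity = 5, geometric multiplicity = 3

Determining the block sizes for each eigenvalue:
  λ = -2: with am = 5 and gm = 3, the partition is not yet determined (e.g. several partitions of 5 into 3 parts exist). Let N = A − (-2)·I. Computing rank(N^1) = 2, rank(N^2) = 0; the number of blocks of size ≥ j is rank(N^{j−1}) − rank(N^j), giving [3, 2]. So we have 2 block(s) of size 2, 1 block(s) of size 1 → block sizes [2, 2, 1]

Assembling the blocks gives a Jordan form
J =
  [-2,  1,  0,  0,  0]
  [ 0, -2,  0,  0,  0]
  [ 0,  0, -2,  1,  0]
  [ 0,  0,  0, -2,  0]
  [ 0,  0,  0,  0, -2]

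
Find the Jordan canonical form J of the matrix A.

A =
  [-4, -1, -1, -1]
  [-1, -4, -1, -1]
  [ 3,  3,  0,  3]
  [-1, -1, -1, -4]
J_2(-3) ⊕ J_1(-3) ⊕ J_1(-3)

The characteristic polynomial is
  det(x·I − A) = x^4 + 12*x^3 + 54*x^2 + 108*x + 81 = (x + 3)^4

Eigenvalues and multiplicities (the geometric multiplicity of λ is n − rank(A − λI), which equals the number of Jordan blocks for λ):
  λ = -3: algebraic multiplicity = 4, geometric multiplicity = 3

Determining the block sizes for each eigenvalue:
  λ = -3: 3 blocks summing to 4 forces exactly one block of size 2 and the rest size 1 → block sizes [2, 1, 1]

Assembling the blocks gives a Jordan form
J =
  [-3,  1,  0,  0]
  [ 0, -3,  0,  0]
  [ 0,  0, -3,  0]
  [ 0,  0,  0, -3]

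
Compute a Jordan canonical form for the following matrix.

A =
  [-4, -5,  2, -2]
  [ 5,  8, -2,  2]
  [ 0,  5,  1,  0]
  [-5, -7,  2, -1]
J_3(1) ⊕ J_1(1)

The characteristic polynomial is
  det(x·I − A) = x^4 - 4*x^3 + 6*x^2 - 4*x + 1 = (x - 1)^4

Eigenvalues and multiplicities (the geometric multiplicity of λ is n − rank(A − λI), which equals the number of Jordan blocks for λ):
  λ = 1: algebraic multiplicity = 4, geometric multiplicity = 2

Determining the block sizes for each eigenvalue:
  λ = 1: with am = 4 and gm = 2, the partition is not yet determined (e.g. several partitions of 4 into 2 parts exist). Let N = A − (1)·I. Computing rank(N^1) = 2, rank(N^2) = 1, rank(N^3) = 0; the number of blocks of size ≥ j is rank(N^{j−1}) − rank(N^j), giving [2, 1, 1]. So we have 1 block(s) of size 3, 1 block(s) of size 1 → block sizes [3, 1]

Assembling the blocks gives a Jordan form
J =
  [1, 1, 0, 0]
  [0, 1, 1, 0]
  [0, 0, 1, 0]
  [0, 0, 0, 1]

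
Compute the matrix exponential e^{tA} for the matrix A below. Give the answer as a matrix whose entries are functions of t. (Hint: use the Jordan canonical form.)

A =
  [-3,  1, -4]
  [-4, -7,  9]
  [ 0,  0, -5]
e^{tA} =
  [2*t*exp(-5*t) + exp(-5*t), t*exp(-5*t), t^2*exp(-5*t)/2 - 4*t*exp(-5*t)]
  [-4*t*exp(-5*t), -2*t*exp(-5*t) + exp(-5*t), -t^2*exp(-5*t) + 9*t*exp(-5*t)]
  [0, 0, exp(-5*t)]

Strategy: write A = P · J · P⁻¹ where J is a Jordan canonical form, so e^{tA} = P · e^{tJ} · P⁻¹, and e^{tJ} can be computed block-by-block.

A has Jordan form
J =
  [-5,  1,  0]
  [ 0, -5,  1]
  [ 0,  0, -5]
(up to reordering of blocks).

Per-block formulas:
  For a 3×3 Jordan block J_3(-5): exp(t · J_3(-5)) = e^(-5t)·(I + t·N + (t^2/2)·N^2), where N is the 3×3 nilpotent shift.

After assembling e^{tJ} and conjugating by P, we get:

e^{tA} =
  [2*t*exp(-5*t) + exp(-5*t), t*exp(-5*t), t^2*exp(-5*t)/2 - 4*t*exp(-5*t)]
  [-4*t*exp(-5*t), -2*t*exp(-5*t) + exp(-5*t), -t^2*exp(-5*t) + 9*t*exp(-5*t)]
  [0, 0, exp(-5*t)]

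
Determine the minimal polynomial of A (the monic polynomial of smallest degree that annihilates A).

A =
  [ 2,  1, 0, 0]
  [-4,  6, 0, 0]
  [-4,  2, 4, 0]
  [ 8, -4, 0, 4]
x^2 - 8*x + 16

The characteristic polynomial is χ_A(x) = (x - 4)^4, so the eigenvalues are known. The minimal polynomial is
  m_A(x) = Π_λ (x − λ)^{k_λ}
where k_λ is the size of the *largest* Jordan block for λ (equivalently, the smallest k with (A − λI)^k v = 0 for every generalised eigenvector v of λ).

  λ = 4: largest Jordan block has size 2, contributing (x − 4)^2

So m_A(x) = (x - 4)^2 = x^2 - 8*x + 16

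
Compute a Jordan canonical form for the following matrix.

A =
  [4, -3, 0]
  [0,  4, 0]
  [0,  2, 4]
J_2(4) ⊕ J_1(4)

The characteristic polynomial is
  det(x·I − A) = x^3 - 12*x^2 + 48*x - 64 = (x - 4)^3

Eigenvalues and multiplicities (the geometric multiplicity of λ is n − rank(A − λI), which equals the number of Jordan blocks for λ):
  λ = 4: algebraic multiplicity = 3, geometric multiplicity = 2

Determining the block sizes for each eigenvalue:
  λ = 4: 2 blocks summing to 3 forces exactly one block of size 2 and the rest size 1 → block sizes [2, 1]

Assembling the blocks gives a Jordan form
J =
  [4, 1, 0]
  [0, 4, 0]
  [0, 0, 4]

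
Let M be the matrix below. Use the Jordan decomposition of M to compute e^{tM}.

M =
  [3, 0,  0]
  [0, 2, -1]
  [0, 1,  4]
e^{tM} =
  [exp(3*t), 0, 0]
  [0, -t*exp(3*t) + exp(3*t), -t*exp(3*t)]
  [0, t*exp(3*t), t*exp(3*t) + exp(3*t)]

Strategy: write M = P · J · P⁻¹ where J is a Jordan canonical form, so e^{tM} = P · e^{tJ} · P⁻¹, and e^{tJ} can be computed block-by-block.

M has Jordan form
J =
  [3, 1, 0]
  [0, 3, 0]
  [0, 0, 3]
(up to reordering of blocks).

Per-block formulas:
  For a 2×2 Jordan block J_2(3): exp(t · J_2(3)) = e^(3t)·(I + t·N), where N is the 2×2 nilpotent shift.
  For a 1×1 block at λ = 3: exp(t · [3]) = [e^(3t)].

After assembling e^{tJ} and conjugating by P, we get:

e^{tM} =
  [exp(3*t), 0, 0]
  [0, -t*exp(3*t) + exp(3*t), -t*exp(3*t)]
  [0, t*exp(3*t), t*exp(3*t) + exp(3*t)]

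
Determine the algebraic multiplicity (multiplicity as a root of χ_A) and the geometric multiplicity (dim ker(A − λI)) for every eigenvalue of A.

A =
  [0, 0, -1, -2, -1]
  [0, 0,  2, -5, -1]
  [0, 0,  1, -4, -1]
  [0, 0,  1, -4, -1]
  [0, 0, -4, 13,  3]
λ = 0: alg = 5, geom = 3

Step 1 — factor the characteristic polynomial to read off the algebraic multiplicities:
  χ_A(x) = x^5

Step 2 — compute geometric multiplicities via the rank-nullity identity g(λ) = n − rank(A − λI):
  rank(A − (0)·I) = 2, so dim ker(A − (0)·I) = n − 2 = 3

Summary:
  λ = 0: algebraic multiplicity = 5, geometric multiplicity = 3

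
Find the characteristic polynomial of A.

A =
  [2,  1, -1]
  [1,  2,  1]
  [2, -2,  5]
x^3 - 9*x^2 + 27*x - 27

Expanding det(x·I − A) (e.g. by cofactor expansion or by noting that A is similar to its Jordan form J, which has the same characteristic polynomial as A) gives
  χ_A(x) = x^3 - 9*x^2 + 27*x - 27
which factors as (x - 3)^3. The eigenvalues (with algebraic multiplicities) are λ = 3 with multiplicity 3.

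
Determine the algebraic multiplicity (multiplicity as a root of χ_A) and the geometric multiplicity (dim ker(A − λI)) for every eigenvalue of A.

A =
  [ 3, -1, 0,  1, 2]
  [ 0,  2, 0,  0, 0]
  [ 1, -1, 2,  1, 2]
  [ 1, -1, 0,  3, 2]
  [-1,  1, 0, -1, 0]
λ = 2: alg = 5, geom = 4

Step 1 — factor the characteristic polynomial to read off the algebraic multiplicities:
  χ_A(x) = (x - 2)^5

Step 2 — compute geometric multiplicities via the rank-nullity identity g(λ) = n − rank(A − λI):
  rank(A − (2)·I) = 1, so dim ker(A − (2)·I) = n − 1 = 4

Summary:
  λ = 2: algebraic multiplicity = 5, geometric multiplicity = 4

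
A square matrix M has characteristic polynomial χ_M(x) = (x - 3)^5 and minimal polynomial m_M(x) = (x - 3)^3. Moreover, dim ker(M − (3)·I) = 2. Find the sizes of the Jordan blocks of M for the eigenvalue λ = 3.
Block sizes for λ = 3: [3, 2]

Step 1 — from the characteristic polynomial, algebraic multiplicity of λ = 3 is 5. From dim ker(M − (3)·I) = 2, there are exactly 2 Jordan blocks for λ = 3.
Step 2 — from the minimal polynomial, the factor (x − 3)^3 tells us the largest block for λ = 3 has size 3.
Step 3 — with total size 5, 2 blocks, and largest block 3, the block sizes (in nonincreasing order) are [3, 2].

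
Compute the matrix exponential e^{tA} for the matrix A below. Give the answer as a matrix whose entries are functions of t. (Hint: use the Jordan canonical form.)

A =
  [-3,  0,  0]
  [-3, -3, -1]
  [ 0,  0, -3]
e^{tA} =
  [exp(-3*t), 0, 0]
  [-3*t*exp(-3*t), exp(-3*t), -t*exp(-3*t)]
  [0, 0, exp(-3*t)]

Strategy: write A = P · J · P⁻¹ where J is a Jordan canonical form, so e^{tA} = P · e^{tJ} · P⁻¹, and e^{tJ} can be computed block-by-block.

A has Jordan form
J =
  [-3,  1,  0]
  [ 0, -3,  0]
  [ 0,  0, -3]
(up to reordering of blocks).

Per-block formulas:
  For a 2×2 Jordan block J_2(-3): exp(t · J_2(-3)) = e^(-3t)·(I + t·N), where N is the 2×2 nilpotent shift.
  For a 1×1 block at λ = -3: exp(t · [-3]) = [e^(-3t)].

After assembling e^{tJ} and conjugating by P, we get:

e^{tA} =
  [exp(-3*t), 0, 0]
  [-3*t*exp(-3*t), exp(-3*t), -t*exp(-3*t)]
  [0, 0, exp(-3*t)]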